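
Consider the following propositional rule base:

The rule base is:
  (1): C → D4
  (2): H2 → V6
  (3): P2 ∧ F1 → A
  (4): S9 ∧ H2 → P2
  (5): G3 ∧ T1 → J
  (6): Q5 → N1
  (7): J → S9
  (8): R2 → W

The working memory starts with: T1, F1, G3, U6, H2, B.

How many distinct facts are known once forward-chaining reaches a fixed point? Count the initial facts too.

[1] (2) [H2 → V6]; (5) [G3 ∧ T1 → J]. ⇒ new: V6, J.
[2] (7) [J → S9]. ⇒ new: S9.
[3] (4) [S9 ∧ H2 → P2]. ⇒ new: P2.
[4] (3) [P2 ∧ F1 → A]. ⇒ new: A.
Closure: {A, B, F1, G3, H2, J, P2, S9, T1, U6, V6} — 11 facts.

11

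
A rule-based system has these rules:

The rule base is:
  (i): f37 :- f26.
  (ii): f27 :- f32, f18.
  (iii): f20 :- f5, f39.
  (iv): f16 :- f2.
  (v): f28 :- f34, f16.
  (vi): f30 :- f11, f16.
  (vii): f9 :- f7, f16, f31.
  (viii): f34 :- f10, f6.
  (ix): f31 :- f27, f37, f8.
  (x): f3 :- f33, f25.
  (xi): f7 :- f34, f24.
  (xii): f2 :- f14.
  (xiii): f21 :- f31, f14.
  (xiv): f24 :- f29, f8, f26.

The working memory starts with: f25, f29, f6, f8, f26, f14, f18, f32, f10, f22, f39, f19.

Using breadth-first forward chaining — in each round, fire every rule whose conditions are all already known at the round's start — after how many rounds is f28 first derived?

Round 1 fires (i), (ii), (viii), (xii), (xiv), giving f37, f27, f34, f2, f24.
Round 2 fires (iv), (ix), (xi), giving f16, f31, f7.
Round 3 fires (v), (vii), (xiii), giving f28, f9, f21.
f28 first appears in round 3.

3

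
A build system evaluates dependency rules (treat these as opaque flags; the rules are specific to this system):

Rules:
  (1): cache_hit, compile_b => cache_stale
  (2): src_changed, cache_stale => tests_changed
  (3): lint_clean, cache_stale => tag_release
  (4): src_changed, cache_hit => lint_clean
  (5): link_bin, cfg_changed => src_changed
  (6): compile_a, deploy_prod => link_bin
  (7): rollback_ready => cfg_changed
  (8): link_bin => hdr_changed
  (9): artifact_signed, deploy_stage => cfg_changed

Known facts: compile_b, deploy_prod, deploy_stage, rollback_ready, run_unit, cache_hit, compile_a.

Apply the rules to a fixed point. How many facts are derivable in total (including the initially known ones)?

Round 1: (1) [cache_hit, compile_b => cache_stale]; (6) [compile_a, deploy_prod => link_bin]; (7) [rollback_ready => cfg_changed]. Adds cache_stale, link_bin, cfg_changed.
Round 2: (5) [link_bin, cfg_changed => src_changed]; (8) [link_bin => hdr_changed]. Adds src_changed, hdr_changed.
Round 3: (2) [src_changed, cache_stale => tests_changed]; (4) [src_changed, cache_hit => lint_clean]. Adds tests_changed, lint_clean.
Round 4: (3) [lint_clean, cache_stale => tag_release]. Adds tag_release.
Closure: {cache_hit, cache_stale, cfg_changed, compile_a, compile_b, deploy_prod, deploy_stage, hdr_changed, link_bin, lint_clean, rollback_ready, run_unit, src_changed, tag_release, tests_changed} — 15 facts.

15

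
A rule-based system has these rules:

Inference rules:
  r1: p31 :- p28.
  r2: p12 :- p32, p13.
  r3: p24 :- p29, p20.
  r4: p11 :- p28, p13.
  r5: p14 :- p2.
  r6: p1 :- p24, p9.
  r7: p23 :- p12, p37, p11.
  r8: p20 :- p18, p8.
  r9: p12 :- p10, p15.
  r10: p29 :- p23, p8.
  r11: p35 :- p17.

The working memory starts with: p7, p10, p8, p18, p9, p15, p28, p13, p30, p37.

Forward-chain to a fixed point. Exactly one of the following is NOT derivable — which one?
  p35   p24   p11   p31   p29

p35

Round 1: r1 [p31 :- p28.]; r4 [p11 :- p28, p13.]; r8 [p20 :- p18, p8.]; r9 [p12 :- p10, p15.]. New: p31, p11, p20, p12.
Round 2: r7 [p23 :- p12, p37, p11.]. New: p23.
Round 3: r10 [p29 :- p23, p8.]. New: p29.
Round 4: r3 [p24 :- p29, p20.]. New: p24.
Round 5: r6 [p1 :- p24, p9.]. New: p1.
Derived: p31 (round 1), p11 (round 1), p29 (round 3), p24 (round 4). p35 never appears in any round.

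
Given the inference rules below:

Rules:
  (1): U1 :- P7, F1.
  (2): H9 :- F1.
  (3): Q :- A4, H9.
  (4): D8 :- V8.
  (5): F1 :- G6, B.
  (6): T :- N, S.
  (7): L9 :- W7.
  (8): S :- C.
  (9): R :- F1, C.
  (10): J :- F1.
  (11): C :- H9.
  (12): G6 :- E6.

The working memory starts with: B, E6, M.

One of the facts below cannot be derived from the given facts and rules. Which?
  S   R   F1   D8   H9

D8

[1] (12) [G6 :- E6.]. ⇒ new: G6.
[2] (5) [F1 :- G6, B.]. ⇒ new: F1.
[3] (2) [H9 :- F1.]; (10) [J :- F1.]. ⇒ new: H9, J.
[4] (11) [C :- H9.]. ⇒ new: C.
[5] (8) [S :- C.]; (9) [R :- F1, C.]. ⇒ new: S, R.
Derived: F1 (round 2), R (round 5), H9 (round 3), S (round 5). D8 never appears in any round.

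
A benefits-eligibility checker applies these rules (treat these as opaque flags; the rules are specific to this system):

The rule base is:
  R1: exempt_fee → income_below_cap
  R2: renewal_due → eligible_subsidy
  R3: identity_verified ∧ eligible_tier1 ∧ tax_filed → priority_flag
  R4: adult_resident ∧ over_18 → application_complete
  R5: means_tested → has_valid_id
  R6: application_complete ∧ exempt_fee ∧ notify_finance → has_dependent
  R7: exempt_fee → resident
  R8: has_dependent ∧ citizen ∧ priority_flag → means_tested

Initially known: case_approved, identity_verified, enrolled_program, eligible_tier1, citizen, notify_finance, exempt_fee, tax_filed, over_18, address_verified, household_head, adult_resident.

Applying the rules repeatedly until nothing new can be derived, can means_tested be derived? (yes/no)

yes

Round 1 — R1, R3, R4, R7, derive income_below_cap, priority_flag, application_complete, resident.
Round 2 — R6, derive has_dependent.
Round 3 — R8, derive means_tested.
Round 4 — R5, derive has_valid_id.
means_tested appears in round 3, so it is derivable.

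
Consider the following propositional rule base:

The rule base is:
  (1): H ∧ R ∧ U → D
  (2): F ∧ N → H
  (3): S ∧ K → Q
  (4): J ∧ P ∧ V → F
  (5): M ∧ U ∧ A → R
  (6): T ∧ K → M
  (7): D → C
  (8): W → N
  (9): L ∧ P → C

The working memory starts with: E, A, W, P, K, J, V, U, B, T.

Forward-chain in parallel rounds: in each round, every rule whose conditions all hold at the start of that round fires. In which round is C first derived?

4

[1] (4) [J ∧ P ∧ V → F]; (6) [T ∧ K → M]; (8) [W → N]. ⇒ new: F, M, N.
[2] (2) [F ∧ N → H]; (5) [M ∧ U ∧ A → R]. ⇒ new: H, R.
[3] (1) [H ∧ R ∧ U → D]. ⇒ new: D.
[4] (7) [D → C]. ⇒ new: C.
C first appears in round 4.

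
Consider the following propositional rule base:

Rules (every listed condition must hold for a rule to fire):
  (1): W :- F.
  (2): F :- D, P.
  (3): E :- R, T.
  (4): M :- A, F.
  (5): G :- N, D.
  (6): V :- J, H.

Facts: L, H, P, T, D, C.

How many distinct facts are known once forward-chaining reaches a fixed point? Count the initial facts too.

8

Round 1: (2) [F :- D, P.]. New: F.
Round 2: (1) [W :- F.]. New: W.
Closure: {C, D, F, H, L, P, T, W} — 8 facts.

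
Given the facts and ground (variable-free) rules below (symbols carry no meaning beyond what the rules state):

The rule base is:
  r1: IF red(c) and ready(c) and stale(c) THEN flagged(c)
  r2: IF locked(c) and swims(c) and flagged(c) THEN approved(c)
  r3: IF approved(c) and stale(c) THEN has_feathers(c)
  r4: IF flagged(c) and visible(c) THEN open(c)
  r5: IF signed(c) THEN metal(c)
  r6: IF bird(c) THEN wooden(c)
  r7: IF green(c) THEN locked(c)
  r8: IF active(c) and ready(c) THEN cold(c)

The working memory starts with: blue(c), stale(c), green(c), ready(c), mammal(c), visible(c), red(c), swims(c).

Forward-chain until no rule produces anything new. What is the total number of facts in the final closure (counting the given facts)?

13

Round 1: r1 [IF red(c) and ready(c) and stale(c) THEN flagged(c)]; r7 [IF green(c) THEN locked(c)]. Adds flagged(c), locked(c).
Round 2: r2 [IF locked(c) and swims(c) and flagged(c) THEN approved(c)]; r4 [IF flagged(c) and visible(c) THEN open(c)]. Adds approved(c), open(c).
Round 3: r3 [IF approved(c) and stale(c) THEN has_feathers(c)]. Adds has_feathers(c).
Closure: {approved(c), blue(c), flagged(c), green(c), has_feathers(c), locked(c), mammal(c), open(c), ready(c), red(c), stale(c), swims(c), visible(c)} — 13 facts.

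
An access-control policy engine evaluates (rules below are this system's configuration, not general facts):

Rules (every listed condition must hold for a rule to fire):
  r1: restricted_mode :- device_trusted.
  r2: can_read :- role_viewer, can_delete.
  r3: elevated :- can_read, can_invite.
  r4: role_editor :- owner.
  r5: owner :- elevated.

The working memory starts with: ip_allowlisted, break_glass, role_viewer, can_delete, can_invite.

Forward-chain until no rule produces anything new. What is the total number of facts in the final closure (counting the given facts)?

[1] r2 [can_read :- role_viewer, can_delete.]. ⇒ new: can_read.
[2] r3 [elevated :- can_read, can_invite.]. ⇒ new: elevated.
[3] r5 [owner :- elevated.]. ⇒ new: owner.
[4] r4 [role_editor :- owner.]. ⇒ new: role_editor.
Closure: {break_glass, can_delete, can_invite, can_read, elevated, ip_allowlisted, owner, role_editor, role_viewer} — 9 facts.

9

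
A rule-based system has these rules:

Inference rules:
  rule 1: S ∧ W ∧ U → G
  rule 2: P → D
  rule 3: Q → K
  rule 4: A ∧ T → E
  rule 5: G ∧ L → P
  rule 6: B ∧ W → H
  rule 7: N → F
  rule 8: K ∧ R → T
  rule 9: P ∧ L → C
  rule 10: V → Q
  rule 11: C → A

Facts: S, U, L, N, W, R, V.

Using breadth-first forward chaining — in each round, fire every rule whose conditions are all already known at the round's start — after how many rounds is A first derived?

4

Round 1: rule 1 [S ∧ W ∧ U → G]; rule 7 [N → F]; rule 10 [V → Q]. Adds G, F, Q.
Round 2: rule 3 [Q → K]; rule 5 [G ∧ L → P]. Adds K, P.
Round 3: rule 2 [P → D]; rule 8 [K ∧ R → T]; rule 9 [P ∧ L → C]. Adds D, T, C.
Round 4: rule 11 [C → A]. Adds A.
A first appears in round 4.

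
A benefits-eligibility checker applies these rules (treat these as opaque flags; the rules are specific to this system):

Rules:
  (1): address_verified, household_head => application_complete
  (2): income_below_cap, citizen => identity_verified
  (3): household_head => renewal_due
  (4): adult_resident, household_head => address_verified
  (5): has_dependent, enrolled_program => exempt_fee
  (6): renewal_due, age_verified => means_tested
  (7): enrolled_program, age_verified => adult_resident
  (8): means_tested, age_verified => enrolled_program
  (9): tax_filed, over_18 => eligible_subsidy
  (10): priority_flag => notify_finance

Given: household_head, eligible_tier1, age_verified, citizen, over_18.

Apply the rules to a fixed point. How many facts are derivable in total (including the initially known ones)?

11

Round 1 — (3), derive renewal_due.
Round 2 — (6), derive means_tested.
Round 3 — (8), derive enrolled_program.
Round 4 — (7), derive adult_resident.
Round 5 — (4), derive address_verified.
Round 6 — (1), derive application_complete.
Closure: {address_verified, adult_resident, age_verified, application_complete, citizen, eligible_tier1, enrolled_program, household_head, means_tested, over_18, renewal_due} — 11 facts.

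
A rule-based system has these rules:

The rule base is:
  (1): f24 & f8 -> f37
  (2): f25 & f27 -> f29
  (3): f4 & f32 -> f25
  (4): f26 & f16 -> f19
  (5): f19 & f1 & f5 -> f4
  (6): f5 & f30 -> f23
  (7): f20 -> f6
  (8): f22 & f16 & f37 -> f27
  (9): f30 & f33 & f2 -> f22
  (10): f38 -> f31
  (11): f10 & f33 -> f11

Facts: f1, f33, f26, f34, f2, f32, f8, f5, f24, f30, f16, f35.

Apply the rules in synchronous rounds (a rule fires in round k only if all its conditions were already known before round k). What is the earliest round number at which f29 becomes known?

4

[1] (1) [f24 & f8 -> f37]; (4) [f26 & f16 -> f19]; (6) [f5 & f30 -> f23]; (9) [f30 & f33 & f2 -> f22]. ⇒ new: f37, f19, f23, f22.
[2] (5) [f19 & f1 & f5 -> f4]; (8) [f22 & f16 & f37 -> f27]. ⇒ new: f4, f27.
[3] (3) [f4 & f32 -> f25]. ⇒ new: f25.
[4] (2) [f25 & f27 -> f29]. ⇒ new: f29.
f29 first appears in round 4.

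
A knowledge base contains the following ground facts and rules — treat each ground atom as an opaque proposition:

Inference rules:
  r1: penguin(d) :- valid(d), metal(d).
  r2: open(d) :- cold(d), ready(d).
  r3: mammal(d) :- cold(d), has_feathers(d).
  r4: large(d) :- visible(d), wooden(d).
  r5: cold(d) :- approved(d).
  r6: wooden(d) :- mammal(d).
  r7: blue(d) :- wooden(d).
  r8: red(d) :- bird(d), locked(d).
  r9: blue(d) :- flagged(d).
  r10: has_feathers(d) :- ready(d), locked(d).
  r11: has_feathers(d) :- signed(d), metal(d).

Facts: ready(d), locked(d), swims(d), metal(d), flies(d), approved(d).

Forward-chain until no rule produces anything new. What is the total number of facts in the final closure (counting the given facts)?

12

[1] r5 [cold(d) :- approved(d).]; r10 [has_feathers(d) :- ready(d), locked(d).]. ⇒ new: cold(d), has_feathers(d).
[2] r2 [open(d) :- cold(d), ready(d).]; r3 [mammal(d) :- cold(d), has_feathers(d).]. ⇒ new: open(d), mammal(d).
[3] r6 [wooden(d) :- mammal(d).]. ⇒ new: wooden(d).
[4] r7 [blue(d) :- wooden(d).]. ⇒ new: blue(d).
Closure: {approved(d), blue(d), cold(d), flies(d), has_feathers(d), locked(d), mammal(d), metal(d), open(d), ready(d), swims(d), wooden(d)} — 12 facts.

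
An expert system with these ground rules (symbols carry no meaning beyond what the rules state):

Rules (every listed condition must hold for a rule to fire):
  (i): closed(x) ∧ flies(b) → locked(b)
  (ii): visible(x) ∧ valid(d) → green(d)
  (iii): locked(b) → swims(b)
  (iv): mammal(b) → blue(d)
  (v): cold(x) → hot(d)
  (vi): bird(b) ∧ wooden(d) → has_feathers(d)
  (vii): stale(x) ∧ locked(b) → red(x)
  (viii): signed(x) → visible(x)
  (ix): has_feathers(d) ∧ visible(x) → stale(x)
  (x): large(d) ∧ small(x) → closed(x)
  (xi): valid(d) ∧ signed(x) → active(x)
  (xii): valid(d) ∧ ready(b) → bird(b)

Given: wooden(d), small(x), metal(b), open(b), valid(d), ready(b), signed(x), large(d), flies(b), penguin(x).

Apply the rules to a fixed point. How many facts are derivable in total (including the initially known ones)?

20

Round 1 — (viii), (x), (xi), (xii), derive visible(x), closed(x), active(x), bird(b).
Round 2 — (i), (ii), (vi), derive locked(b), green(d), has_feathers(d).
Round 3 — (iii), (ix), derive swims(b), stale(x).
Round 4 — (vii), derive red(x).
Closure: {active(x), bird(b), closed(x), flies(b), green(d), has_feathers(d), large(d), locked(b), metal(b), open(b), penguin(x), ready(b), red(x), signed(x), small(x), stale(x), swims(b), valid(d), visible(x), wooden(d)} — 20 facts.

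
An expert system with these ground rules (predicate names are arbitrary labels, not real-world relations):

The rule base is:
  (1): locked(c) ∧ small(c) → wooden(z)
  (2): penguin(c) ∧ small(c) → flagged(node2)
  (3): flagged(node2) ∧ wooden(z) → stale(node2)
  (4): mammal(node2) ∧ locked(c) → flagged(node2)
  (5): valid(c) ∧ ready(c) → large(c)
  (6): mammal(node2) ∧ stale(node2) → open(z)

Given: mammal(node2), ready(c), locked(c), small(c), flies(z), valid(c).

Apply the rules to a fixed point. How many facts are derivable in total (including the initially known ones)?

11

Round 1 — (1), (4), (5), derive wooden(z), flagged(node2), large(c).
Round 2 — (3), derive stale(node2).
Round 3 — (6), derive open(z).
Closure: {flagged(node2), flies(z), large(c), locked(c), mammal(node2), open(z), ready(c), small(c), stale(node2), valid(c), wooden(z)} — 11 facts.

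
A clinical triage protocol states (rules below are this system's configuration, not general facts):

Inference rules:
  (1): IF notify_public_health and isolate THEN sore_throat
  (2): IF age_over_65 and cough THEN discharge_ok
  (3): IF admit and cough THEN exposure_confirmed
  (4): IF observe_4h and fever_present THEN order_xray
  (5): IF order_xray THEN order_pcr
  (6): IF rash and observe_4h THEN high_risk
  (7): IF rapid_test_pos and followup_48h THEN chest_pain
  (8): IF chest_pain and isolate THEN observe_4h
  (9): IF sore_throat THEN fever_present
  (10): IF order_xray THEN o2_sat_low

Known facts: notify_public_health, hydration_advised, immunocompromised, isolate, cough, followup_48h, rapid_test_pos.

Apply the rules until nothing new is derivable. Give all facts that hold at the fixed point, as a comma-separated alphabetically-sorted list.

[1] (1) [IF notify_public_health and isolate THEN sore_throat]; (7) [IF rapid_test_pos and followup_48h THEN chest_pain]. ⇒ new: sore_throat, chest_pain.
[2] (8) [IF chest_pain and isolate THEN observe_4h]; (9) [IF sore_throat THEN fever_present]. ⇒ new: observe_4h, fever_present.
[3] (4) [IF observe_4h and fever_present THEN order_xray]. ⇒ new: order_xray.
[4] (5) [IF order_xray THEN order_pcr]; (10) [IF order_xray THEN o2_sat_low]. ⇒ new: order_pcr, o2_sat_low.

chest_pain, cough, fever_present, followup_48h, hydration_advised, immunocompromised, isolate, notify_public_health, o2_sat_low, observe_4h, order_pcr, order_xray, rapid_test_pos, sore_throat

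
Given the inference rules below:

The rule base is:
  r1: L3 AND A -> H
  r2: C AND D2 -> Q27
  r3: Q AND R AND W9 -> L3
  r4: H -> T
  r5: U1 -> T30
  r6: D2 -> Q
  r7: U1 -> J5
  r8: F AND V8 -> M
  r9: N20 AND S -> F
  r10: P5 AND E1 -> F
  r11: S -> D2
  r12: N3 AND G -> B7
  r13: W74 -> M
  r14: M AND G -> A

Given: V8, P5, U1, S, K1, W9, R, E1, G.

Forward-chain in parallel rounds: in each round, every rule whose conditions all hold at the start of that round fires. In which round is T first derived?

Round 1: r5 [U1 -> T30]; r7 [U1 -> J5]; r10 [P5 AND E1 -> F]; r11 [S -> D2]. New: T30, J5, F, D2.
Round 2: r6 [D2 -> Q]; r8 [F AND V8 -> M]. New: Q, M.
Round 3: r3 [Q AND R AND W9 -> L3]; r14 [M AND G -> A]. New: L3, A.
Round 4: r1 [L3 AND A -> H]. New: H.
Round 5: r4 [H -> T]. New: T.
T first appears in round 5.

5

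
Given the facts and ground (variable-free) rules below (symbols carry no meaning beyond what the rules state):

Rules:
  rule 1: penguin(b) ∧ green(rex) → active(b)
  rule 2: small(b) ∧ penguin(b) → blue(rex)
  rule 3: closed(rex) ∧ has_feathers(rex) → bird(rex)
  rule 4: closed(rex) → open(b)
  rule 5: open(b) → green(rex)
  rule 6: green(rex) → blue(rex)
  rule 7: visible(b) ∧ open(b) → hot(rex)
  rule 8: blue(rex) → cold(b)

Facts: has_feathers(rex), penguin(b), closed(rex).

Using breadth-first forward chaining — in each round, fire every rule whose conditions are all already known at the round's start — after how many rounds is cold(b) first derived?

Round 1 — rule 3, rule 4, derive bird(rex), open(b).
Round 2 — rule 5, derive green(rex).
Round 3 — rule 1, rule 6, derive active(b), blue(rex).
Round 4 — rule 8, derive cold(b).
cold(b) first appears in round 4.

4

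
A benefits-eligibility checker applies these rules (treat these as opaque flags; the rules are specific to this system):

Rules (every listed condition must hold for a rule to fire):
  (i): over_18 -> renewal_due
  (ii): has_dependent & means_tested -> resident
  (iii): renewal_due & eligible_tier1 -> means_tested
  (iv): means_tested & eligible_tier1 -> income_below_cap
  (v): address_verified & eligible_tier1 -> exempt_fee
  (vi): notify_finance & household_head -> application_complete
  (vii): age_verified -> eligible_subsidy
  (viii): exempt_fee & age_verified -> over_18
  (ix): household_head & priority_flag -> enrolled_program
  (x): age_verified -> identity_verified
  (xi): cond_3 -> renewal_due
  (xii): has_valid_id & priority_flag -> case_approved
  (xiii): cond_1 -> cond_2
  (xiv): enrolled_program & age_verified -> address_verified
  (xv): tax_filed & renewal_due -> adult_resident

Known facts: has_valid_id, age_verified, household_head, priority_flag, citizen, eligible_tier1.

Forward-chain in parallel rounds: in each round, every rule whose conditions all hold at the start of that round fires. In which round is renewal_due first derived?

[1] (vii) [age_verified -> eligible_subsidy]; (ix) [household_head & priority_flag -> enrolled_program]; (x) [age_verified -> identity_verified]; (xii) [has_valid_id & priority_flag -> case_approved]. ⇒ new: eligible_subsidy, enrolled_program, identity_verified, case_approved.
[2] (xiv) [enrolled_program & age_verified -> address_verified]. ⇒ new: address_verified.
[3] (v) [address_verified & eligible_tier1 -> exempt_fee]. ⇒ new: exempt_fee.
[4] (viii) [exempt_fee & age_verified -> over_18]. ⇒ new: over_18.
[5] (i) [over_18 -> renewal_due]. ⇒ new: renewal_due.
renewal_due first appears in round 5.

5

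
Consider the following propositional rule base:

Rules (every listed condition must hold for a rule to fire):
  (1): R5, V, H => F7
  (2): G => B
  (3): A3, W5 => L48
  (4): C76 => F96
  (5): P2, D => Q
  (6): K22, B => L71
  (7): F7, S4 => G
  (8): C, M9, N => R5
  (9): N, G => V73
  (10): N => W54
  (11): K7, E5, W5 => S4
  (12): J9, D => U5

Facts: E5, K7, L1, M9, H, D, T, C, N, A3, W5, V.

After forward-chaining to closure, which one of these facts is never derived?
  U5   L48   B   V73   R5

U5

Round 1: (3) [A3, W5 => L48]; (8) [C, M9, N => R5]; (10) [N => W54]; (11) [K7, E5, W5 => S4]. Adds L48, R5, W54, S4.
Round 2: (1) [R5, V, H => F7]. Adds F7.
Round 3: (7) [F7, S4 => G]. Adds G.
Round 4: (2) [G => B]; (9) [N, G => V73]. Adds B, V73.
Derived: B (round 4), R5 (round 1), V73 (round 4), L48 (round 1). U5 never appears in any round.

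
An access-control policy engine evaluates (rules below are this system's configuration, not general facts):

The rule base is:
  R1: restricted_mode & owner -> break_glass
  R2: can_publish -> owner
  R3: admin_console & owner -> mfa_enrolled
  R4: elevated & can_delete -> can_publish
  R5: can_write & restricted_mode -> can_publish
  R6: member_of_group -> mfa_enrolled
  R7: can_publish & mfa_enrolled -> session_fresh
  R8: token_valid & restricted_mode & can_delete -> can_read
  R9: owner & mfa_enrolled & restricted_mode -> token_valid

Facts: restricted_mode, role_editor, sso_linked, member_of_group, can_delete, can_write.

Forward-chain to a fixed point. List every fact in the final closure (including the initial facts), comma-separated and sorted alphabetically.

break_glass, can_delete, can_publish, can_read, can_write, member_of_group, mfa_enrolled, owner, restricted_mode, role_editor, session_fresh, sso_linked, token_valid

Round 1: R5 [can_write & restricted_mode -> can_publish]; R6 [member_of_group -> mfa_enrolled]. New: can_publish, mfa_enrolled.
Round 2: R2 [can_publish -> owner]; R7 [can_publish & mfa_enrolled -> session_fresh]. New: owner, session_fresh.
Round 3: R1 [restricted_mode & owner -> break_glass]; R9 [owner & mfa_enrolled & restricted_mode -> token_valid]. New: break_glass, token_valid.
Round 4: R8 [token_valid & restricted_mode & can_delete -> can_read]. New: can_read.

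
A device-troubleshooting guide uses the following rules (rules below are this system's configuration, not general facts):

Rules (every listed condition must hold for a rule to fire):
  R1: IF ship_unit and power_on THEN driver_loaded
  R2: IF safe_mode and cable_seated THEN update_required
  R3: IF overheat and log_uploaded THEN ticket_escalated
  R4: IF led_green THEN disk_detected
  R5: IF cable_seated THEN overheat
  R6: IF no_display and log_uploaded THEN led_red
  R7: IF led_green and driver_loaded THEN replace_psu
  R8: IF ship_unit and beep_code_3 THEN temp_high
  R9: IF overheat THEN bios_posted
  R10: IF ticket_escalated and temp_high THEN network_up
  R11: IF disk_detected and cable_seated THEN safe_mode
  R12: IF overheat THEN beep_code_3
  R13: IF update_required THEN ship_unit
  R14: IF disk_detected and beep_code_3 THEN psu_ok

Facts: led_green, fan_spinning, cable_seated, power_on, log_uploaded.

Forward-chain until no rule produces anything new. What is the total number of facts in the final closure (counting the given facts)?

[1] R4 [IF led_green THEN disk_detected]; R5 [IF cable_seated THEN overheat]. ⇒ new: disk_detected, overheat.
[2] R3 [IF overheat and log_uploaded THEN ticket_escalated]; R9 [IF overheat THEN bios_posted]; R11 [IF disk_detected and cable_seated THEN safe_mode]; R12 [IF overheat THEN beep_code_3]. ⇒ new: ticket_escalated, bios_posted, safe_mode, beep_code_3.
[3] R2 [IF safe_mode and cable_seated THEN update_required]; R14 [IF disk_detected and beep_code_3 THEN psu_ok]. ⇒ new: update_required, psu_ok.
[4] R13 [IF update_required THEN ship_unit]. ⇒ new: ship_unit.
[5] R1 [IF ship_unit and power_on THEN driver_loaded]; R8 [IF ship_unit and beep_code_3 THEN temp_high]. ⇒ new: driver_loaded, temp_high.
[6] R7 [IF led_green and driver_loaded THEN replace_psu]; R10 [IF ticket_escalated and temp_high THEN network_up]. ⇒ new: replace_psu, network_up.
Closure: {beep_code_3, bios_posted, cable_seated, disk_detected, driver_loaded, fan_spinning, led_green, log_uploaded, network_up, overheat, power_on, psu_ok, replace_psu, safe_mode, ship_unit, temp_high, ticket_escalated, update_required} — 18 facts.

18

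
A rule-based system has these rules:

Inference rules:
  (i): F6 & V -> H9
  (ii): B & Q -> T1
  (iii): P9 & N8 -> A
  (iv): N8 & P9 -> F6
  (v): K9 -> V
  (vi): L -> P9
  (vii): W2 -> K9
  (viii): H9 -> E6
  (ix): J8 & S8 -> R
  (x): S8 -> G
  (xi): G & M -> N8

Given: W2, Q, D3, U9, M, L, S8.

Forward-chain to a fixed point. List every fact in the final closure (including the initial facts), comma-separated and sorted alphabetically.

A, D3, E6, F6, G, H9, K9, L, M, N8, P9, Q, S8, U9, V, W2

Round 1: (vi) [L -> P9]; (vii) [W2 -> K9]; (x) [S8 -> G]. New: P9, K9, G.
Round 2: (v) [K9 -> V]; (xi) [G & M -> N8]. New: V, N8.
Round 3: (iii) [P9 & N8 -> A]; (iv) [N8 & P9 -> F6]. New: A, F6.
Round 4: (i) [F6 & V -> H9]. New: H9.
Round 5: (viii) [H9 -> E6]. New: E6.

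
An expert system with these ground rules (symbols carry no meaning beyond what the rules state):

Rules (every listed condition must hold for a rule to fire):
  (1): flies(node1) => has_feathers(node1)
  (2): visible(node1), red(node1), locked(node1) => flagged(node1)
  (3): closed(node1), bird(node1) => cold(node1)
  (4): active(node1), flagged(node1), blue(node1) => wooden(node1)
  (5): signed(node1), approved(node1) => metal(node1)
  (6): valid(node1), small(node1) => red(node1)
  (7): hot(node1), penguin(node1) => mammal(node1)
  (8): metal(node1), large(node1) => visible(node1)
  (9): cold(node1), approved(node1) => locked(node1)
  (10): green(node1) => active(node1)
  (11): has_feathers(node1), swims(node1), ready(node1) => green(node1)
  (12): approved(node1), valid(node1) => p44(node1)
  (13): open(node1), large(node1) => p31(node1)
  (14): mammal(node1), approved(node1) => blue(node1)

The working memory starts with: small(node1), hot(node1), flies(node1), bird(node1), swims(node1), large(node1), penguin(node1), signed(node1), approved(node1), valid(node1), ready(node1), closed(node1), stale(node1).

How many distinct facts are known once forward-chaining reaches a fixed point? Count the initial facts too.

Round 1 fires (1), (3), (5), (6), (7), (12), giving has_feathers(node1), cold(node1), metal(node1), red(node1), mammal(node1), p44(node1).
Round 2 fires (8), (9), (11), (14), giving visible(node1), locked(node1), green(node1), blue(node1).
Round 3 fires (2), (10), giving flagged(node1), active(node1).
Round 4 fires (4), giving wooden(node1).
Closure: {active(node1), approved(node1), bird(node1), blue(node1), closed(node1), cold(node1), flagged(node1), flies(node1), green(node1), has_feathers(node1), hot(node1), large(node1), locked(node1), mammal(node1), metal(node1), p44(node1), penguin(node1), ready(node1), red(node1), signed(node1), small(node1), stale(node1), swims(node1), valid(node1), visible(node1), wooden(node1)} — 26 facts.

26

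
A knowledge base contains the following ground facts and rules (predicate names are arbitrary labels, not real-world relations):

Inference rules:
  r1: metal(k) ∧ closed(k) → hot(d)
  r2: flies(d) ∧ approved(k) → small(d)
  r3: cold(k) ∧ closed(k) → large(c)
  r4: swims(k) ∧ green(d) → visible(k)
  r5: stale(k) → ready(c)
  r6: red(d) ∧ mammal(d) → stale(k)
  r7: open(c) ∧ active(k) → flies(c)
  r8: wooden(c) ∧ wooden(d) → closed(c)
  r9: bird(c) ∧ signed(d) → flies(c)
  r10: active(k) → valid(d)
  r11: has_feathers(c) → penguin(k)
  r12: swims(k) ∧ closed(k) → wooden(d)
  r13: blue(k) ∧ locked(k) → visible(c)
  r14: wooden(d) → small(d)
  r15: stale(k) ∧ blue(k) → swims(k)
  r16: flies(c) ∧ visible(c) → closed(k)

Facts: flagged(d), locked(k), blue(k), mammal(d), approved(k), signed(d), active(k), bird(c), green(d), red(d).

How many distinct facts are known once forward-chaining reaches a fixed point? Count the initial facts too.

20

Round 1 fires r6, r9, r10, r13, giving stale(k), flies(c), valid(d), visible(c).
Round 2 fires r5, r15, r16, giving ready(c), swims(k), closed(k).
Round 3 fires r4, r12, giving visible(k), wooden(d).
Round 4 fires r14, giving small(d).
Closure: {active(k), approved(k), bird(c), blue(k), closed(k), flagged(d), flies(c), green(d), locked(k), mammal(d), ready(c), red(d), signed(d), small(d), stale(k), swims(k), valid(d), visible(c), visible(k), wooden(d)} — 20 facts.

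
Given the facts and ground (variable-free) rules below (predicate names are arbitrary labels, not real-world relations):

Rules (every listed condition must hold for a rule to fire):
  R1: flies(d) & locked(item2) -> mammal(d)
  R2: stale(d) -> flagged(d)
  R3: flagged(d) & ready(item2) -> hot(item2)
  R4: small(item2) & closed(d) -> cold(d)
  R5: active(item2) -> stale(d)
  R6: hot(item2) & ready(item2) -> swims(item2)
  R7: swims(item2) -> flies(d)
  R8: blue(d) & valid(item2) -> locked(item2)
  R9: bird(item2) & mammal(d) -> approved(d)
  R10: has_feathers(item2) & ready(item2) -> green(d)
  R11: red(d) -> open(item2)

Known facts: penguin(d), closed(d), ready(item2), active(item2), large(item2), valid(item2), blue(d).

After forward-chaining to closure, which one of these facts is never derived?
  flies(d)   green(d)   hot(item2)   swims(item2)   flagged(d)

Round 1: R5 [active(item2) -> stale(d)]; R8 [blue(d) & valid(item2) -> locked(item2)]. New: stale(d), locked(item2).
Round 2: R2 [stale(d) -> flagged(d)]. New: flagged(d).
Round 3: R3 [flagged(d) & ready(item2) -> hot(item2)]. New: hot(item2).
Round 4: R6 [hot(item2) & ready(item2) -> swims(item2)]. New: swims(item2).
Round 5: R7 [swims(item2) -> flies(d)]. New: flies(d).
Round 6: R1 [flies(d) & locked(item2) -> mammal(d)]. New: mammal(d).
Derived: hot(item2) (round 3), flies(d) (round 5), swims(item2) (round 4), flagged(d) (round 2). green(d) never appears in any round.

green(d)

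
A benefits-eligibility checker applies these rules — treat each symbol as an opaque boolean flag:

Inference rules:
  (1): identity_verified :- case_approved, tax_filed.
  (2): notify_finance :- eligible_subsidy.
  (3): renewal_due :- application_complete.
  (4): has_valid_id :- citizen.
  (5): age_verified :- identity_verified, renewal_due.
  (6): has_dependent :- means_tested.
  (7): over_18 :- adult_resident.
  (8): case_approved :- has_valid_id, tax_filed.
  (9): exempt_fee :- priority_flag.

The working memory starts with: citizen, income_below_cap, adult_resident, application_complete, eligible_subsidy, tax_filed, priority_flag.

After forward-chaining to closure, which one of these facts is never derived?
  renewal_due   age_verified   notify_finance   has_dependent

has_dependent

[1] (2) [notify_finance :- eligible_subsidy.]; (3) [renewal_due :- application_complete.]; (4) [has_valid_id :- citizen.]; (7) [over_18 :- adult_resident.]; (9) [exempt_fee :- priority_flag.]. ⇒ new: notify_finance, renewal_due, has_valid_id, over_18, exempt_fee.
[2] (8) [case_approved :- has_valid_id, tax_filed.]. ⇒ new: case_approved.
[3] (1) [identity_verified :- case_approved, tax_filed.]. ⇒ new: identity_verified.
[4] (5) [age_verified :- identity_verified, renewal_due.]. ⇒ new: age_verified.
Derived: notify_finance (round 1), age_verified (round 4), renewal_due (round 1). has_dependent never appears in any round.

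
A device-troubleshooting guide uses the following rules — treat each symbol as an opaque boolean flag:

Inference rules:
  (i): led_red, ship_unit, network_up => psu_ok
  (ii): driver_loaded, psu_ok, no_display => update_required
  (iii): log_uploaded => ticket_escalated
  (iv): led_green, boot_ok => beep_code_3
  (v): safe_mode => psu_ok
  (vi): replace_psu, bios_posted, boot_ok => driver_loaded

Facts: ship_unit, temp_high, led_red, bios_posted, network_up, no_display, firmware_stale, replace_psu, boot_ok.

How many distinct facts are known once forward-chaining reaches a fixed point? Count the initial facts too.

12

Round 1 fires (i), (vi), giving psu_ok, driver_loaded.
Round 2 fires (ii), giving update_required.
Closure: {bios_posted, boot_ok, driver_loaded, firmware_stale, led_red, network_up, no_display, psu_ok, replace_psu, ship_unit, temp_high, update_required} — 12 facts.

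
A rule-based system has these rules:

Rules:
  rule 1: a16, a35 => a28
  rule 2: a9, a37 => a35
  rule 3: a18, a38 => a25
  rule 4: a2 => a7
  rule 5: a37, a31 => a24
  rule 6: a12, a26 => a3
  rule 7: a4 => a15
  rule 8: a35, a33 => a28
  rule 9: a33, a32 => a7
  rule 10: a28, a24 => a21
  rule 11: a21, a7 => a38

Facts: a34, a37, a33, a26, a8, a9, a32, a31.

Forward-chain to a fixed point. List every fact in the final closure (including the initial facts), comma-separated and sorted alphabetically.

Round 1 — rule 2, rule 5, rule 9, derive a35, a24, a7.
Round 2 — rule 8, derive a28.
Round 3 — rule 10, derive a21.
Round 4 — rule 11, derive a38.

a21, a24, a26, a28, a31, a32, a33, a34, a35, a37, a38, a7, a8, a9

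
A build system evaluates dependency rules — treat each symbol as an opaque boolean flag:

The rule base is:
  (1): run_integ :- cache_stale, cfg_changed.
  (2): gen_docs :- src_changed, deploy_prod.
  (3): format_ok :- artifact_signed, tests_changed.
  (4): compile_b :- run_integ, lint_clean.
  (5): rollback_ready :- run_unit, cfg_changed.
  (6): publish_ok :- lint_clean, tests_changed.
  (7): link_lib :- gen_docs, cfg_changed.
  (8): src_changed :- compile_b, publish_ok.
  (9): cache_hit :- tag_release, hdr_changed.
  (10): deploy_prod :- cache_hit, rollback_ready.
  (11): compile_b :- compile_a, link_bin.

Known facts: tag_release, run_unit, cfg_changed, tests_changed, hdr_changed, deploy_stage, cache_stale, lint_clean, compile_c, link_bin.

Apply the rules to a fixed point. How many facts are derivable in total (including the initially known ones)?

Round 1 fires (1), (5), (6), (9), giving run_integ, rollback_ready, publish_ok, cache_hit.
Round 2 fires (4), (10), giving compile_b, deploy_prod.
Round 3 fires (8), giving src_changed.
Round 4 fires (2), giving gen_docs.
Round 5 fires (7), giving link_lib.
Closure: {cache_hit, cache_stale, cfg_changed, compile_b, compile_c, deploy_prod, deploy_stage, gen_docs, hdr_changed, link_bin, link_lib, lint_clean, publish_ok, rollback_ready, run_integ, run_unit, src_changed, tag_release, tests_changed} — 19 facts.

19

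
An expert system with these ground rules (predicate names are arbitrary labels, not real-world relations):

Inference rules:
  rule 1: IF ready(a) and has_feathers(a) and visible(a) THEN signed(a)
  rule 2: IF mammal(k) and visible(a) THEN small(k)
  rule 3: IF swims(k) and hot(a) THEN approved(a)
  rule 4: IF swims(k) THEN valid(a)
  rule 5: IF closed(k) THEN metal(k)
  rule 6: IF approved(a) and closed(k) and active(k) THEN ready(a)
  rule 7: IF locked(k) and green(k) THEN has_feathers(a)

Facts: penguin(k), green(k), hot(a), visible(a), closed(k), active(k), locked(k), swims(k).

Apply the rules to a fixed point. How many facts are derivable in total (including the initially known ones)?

Round 1: rule 3 [IF swims(k) and hot(a) THEN approved(a)]; rule 4 [IF swims(k) THEN valid(a)]; rule 5 [IF closed(k) THEN metal(k)]; rule 7 [IF locked(k) and green(k) THEN has_feathers(a)]. New: approved(a), valid(a), metal(k), has_feathers(a).
Round 2: rule 6 [IF approved(a) and closed(k) and active(k) THEN ready(a)]. New: ready(a).
Round 3: rule 1 [IF ready(a) and has_feathers(a) and visible(a) THEN signed(a)]. New: signed(a).
Closure: {active(k), approved(a), closed(k), green(k), has_feathers(a), hot(a), locked(k), metal(k), penguin(k), ready(a), signed(a), swims(k), valid(a), visible(a)} — 14 facts.

14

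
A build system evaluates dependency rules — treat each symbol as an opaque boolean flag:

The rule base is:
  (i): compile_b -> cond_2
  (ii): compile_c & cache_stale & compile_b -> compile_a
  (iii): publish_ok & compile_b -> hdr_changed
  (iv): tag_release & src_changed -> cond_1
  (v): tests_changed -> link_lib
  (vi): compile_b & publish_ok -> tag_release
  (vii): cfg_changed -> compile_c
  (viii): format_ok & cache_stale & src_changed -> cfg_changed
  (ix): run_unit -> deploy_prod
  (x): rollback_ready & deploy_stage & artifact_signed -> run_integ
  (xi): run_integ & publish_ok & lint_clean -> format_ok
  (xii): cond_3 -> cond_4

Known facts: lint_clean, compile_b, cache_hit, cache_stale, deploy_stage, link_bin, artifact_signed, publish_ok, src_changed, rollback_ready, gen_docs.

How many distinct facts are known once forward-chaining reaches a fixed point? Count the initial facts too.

Round 1 — (i), (iii), (vi), (x), derive cond_2, hdr_changed, tag_release, run_integ.
Round 2 — (iv), (xi), derive cond_1, format_ok.
Round 3 — (viii), derive cfg_changed.
Round 4 — (vii), derive compile_c.
Round 5 — (ii), derive compile_a.
Closure: {artifact_signed, cache_hit, cache_stale, cfg_changed, compile_a, compile_b, compile_c, cond_1, cond_2, deploy_stage, format_ok, gen_docs, hdr_changed, link_bin, lint_clean, publish_ok, rollback_ready, run_integ, src_changed, tag_release} — 20 facts.

20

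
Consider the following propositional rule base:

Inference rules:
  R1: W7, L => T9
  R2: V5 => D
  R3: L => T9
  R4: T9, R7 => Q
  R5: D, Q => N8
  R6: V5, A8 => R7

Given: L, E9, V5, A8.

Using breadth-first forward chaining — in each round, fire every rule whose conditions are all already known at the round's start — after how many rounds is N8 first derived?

[1] R2 [V5 => D]; R3 [L => T9]; R6 [V5, A8 => R7]. ⇒ new: D, T9, R7.
[2] R4 [T9, R7 => Q]. ⇒ new: Q.
[3] R5 [D, Q => N8]. ⇒ new: N8.
N8 first appears in round 3.

3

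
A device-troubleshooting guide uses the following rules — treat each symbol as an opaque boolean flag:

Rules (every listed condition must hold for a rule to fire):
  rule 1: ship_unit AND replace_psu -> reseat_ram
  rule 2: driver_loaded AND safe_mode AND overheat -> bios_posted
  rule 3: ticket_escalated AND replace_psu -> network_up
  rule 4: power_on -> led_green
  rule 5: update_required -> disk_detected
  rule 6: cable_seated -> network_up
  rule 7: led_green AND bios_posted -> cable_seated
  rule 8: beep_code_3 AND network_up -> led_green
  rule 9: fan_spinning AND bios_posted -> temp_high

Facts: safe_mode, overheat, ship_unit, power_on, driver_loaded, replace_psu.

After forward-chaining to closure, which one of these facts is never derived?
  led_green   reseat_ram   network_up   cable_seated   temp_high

temp_high

Round 1: rule 1 [ship_unit AND replace_psu -> reseat_ram]; rule 2 [driver_loaded AND safe_mode AND overheat -> bios_posted]; rule 4 [power_on -> led_green]. New: reseat_ram, bios_posted, led_green.
Round 2: rule 7 [led_green AND bios_posted -> cable_seated]. New: cable_seated.
Round 3: rule 6 [cable_seated -> network_up]. New: network_up.
Derived: reseat_ram (round 1), cable_seated (round 2), network_up (round 3), led_green (round 1). temp_high never appears in any round.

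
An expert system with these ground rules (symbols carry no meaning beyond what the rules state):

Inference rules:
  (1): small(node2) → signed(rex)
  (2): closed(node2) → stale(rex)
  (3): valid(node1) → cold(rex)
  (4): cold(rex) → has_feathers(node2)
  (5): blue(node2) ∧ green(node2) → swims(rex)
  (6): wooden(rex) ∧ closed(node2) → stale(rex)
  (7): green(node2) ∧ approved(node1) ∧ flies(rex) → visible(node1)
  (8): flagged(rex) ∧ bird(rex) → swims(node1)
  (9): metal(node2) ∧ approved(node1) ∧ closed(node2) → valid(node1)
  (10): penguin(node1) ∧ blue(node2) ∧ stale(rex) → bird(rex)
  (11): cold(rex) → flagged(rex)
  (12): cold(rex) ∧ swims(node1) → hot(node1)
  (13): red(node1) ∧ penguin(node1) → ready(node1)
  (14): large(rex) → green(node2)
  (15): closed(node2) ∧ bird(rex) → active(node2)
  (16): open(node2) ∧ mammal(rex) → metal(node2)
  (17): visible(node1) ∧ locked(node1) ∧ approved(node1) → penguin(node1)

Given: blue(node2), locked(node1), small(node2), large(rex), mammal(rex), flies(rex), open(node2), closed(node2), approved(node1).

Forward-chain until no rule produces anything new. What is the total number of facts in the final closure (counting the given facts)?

24

Round 1 — (1), (2), (14), (16), derive signed(rex), stale(rex), green(node2), metal(node2).
Round 2 — (5), (7), (9), derive swims(rex), visible(node1), valid(node1).
Round 3 — (3), (17), derive cold(rex), penguin(node1).
Round 4 — (4), (10), (11), derive has_feathers(node2), bird(rex), flagged(rex).
Round 5 — (8), (15), derive swims(node1), active(node2).
Round 6 — (12), derive hot(node1).
Closure: {active(node2), approved(node1), bird(rex), blue(node2), closed(node2), cold(rex), flagged(rex), flies(rex), green(node2), has_feathers(node2), hot(node1), large(rex), locked(node1), mammal(rex), metal(node2), open(node2), penguin(node1), signed(rex), small(node2), stale(rex), swims(node1), swims(rex), valid(node1), visible(node1)} — 24 facts.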